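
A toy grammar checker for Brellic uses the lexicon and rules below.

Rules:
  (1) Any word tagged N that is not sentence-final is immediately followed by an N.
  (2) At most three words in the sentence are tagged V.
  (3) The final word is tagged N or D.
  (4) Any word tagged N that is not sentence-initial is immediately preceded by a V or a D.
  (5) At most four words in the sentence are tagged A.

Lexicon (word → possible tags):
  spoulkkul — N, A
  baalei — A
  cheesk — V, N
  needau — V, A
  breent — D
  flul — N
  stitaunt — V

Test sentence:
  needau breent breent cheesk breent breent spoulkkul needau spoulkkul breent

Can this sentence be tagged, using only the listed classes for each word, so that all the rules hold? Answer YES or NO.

Candidates per position — 1:needau {V,A}; 2:breent {D}; 3:breent {D}; 4:cheesk {V,N}; 5:breent {D}; 6:breent {D}; 7:spoulkkul {N,A}; 8:needau {V,A}; 9:spoulkkul {N,A}; 10:breent {D}.
One satisfying assignment: A D D V D D A V A D.
Checking: rule 1 ok; rule 2 ok; rule 3 ok; rule 4 ok; rule 5 ok.

YES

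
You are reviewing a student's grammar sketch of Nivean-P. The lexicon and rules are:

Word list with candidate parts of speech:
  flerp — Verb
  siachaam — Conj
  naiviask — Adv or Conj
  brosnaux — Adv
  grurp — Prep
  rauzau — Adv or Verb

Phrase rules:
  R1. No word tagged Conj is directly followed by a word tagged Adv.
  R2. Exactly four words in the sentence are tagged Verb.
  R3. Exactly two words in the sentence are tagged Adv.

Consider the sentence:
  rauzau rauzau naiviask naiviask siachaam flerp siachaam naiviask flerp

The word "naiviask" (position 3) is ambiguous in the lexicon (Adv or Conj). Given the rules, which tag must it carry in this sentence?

Adv

Candidates per position — 1:rauzau {Adv,Verb}; 2:rauzau {Adv,Verb}; 3:naiviask {Adv,Conj}; 4:naiviask {Adv,Conj}; 5:siachaam {Conj}; 6:flerp {Verb}; 7:siachaam {Conj}; 8:naiviask {Adv,Conj}; 9:flerp {Verb}.
Word 1 cannot be Adv — rule 2 would then fail for every completion. It is Verb.
Word 2 cannot be Adv — rule 2 would then fail for every completion. It is Verb.
Word 8 cannot be Adv — rule 1 would then fail for every completion. It is Conj.
Word 3 cannot be Conj — rule 3 would then fail for every completion. It is Adv.
Word 4 cannot be Conj — rule 3 would then fail for every completion. It is Adv.
So the tagging must be: Verb Verb Adv Adv Conj Verb Conj Conj Verb.
Checking: rule 1 holds; rule 2 holds; rule 3 holds.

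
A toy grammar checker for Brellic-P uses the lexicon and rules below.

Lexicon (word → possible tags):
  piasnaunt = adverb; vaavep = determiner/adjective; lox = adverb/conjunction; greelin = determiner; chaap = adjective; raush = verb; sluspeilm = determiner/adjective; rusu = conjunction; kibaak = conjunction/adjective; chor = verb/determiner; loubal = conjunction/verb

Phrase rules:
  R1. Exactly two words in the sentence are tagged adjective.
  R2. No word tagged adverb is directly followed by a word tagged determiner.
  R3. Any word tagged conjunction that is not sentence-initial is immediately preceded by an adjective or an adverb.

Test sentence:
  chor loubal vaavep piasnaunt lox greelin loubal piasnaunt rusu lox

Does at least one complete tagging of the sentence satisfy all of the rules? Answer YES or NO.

Candidates per position — 1:chor {verb,determiner}; 2:loubal {conjunction,verb}; 3:vaavep {determiner,adjective}; 4:piasnaunt {adverb}; 5:lox {adverb,conjunction}; 6:greelin {determiner}; 7:loubal {conjunction,verb}; 8:piasnaunt {adverb}; 9:rusu {conjunction}; 10:lox {adverb,conjunction}.
Rule 1 cannot be satisfied by any choice of tags from the lexicon.
So there is no consistent tagging.

NO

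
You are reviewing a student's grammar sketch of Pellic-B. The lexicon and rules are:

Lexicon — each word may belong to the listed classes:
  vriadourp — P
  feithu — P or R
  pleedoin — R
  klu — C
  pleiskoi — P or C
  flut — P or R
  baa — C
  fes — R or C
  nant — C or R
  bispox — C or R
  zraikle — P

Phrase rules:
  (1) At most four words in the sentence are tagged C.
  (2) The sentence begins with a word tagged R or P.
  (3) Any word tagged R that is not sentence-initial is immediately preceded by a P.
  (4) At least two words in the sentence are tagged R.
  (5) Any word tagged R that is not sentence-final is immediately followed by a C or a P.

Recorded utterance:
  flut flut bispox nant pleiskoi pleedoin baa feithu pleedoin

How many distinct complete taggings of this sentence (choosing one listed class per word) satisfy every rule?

Candidates per position — 1:flut {P,R}; 2:flut {P,R}; 3:bispox {C,R}; 4:nant {C,R}; 5:pleiskoi {P,C}; 6:pleedoin {R}; 7:baa {C}; 8:feithu {P,R}; 9:pleedoin {R}.
There are 64 candidate sequences in total.
The sequences that satisfy every rule: P P C C P R C P R; P P R C P R C P R; P R C C P R C P R; R P C C P R C P R; R P R C P R C P R.
Count = 5.

5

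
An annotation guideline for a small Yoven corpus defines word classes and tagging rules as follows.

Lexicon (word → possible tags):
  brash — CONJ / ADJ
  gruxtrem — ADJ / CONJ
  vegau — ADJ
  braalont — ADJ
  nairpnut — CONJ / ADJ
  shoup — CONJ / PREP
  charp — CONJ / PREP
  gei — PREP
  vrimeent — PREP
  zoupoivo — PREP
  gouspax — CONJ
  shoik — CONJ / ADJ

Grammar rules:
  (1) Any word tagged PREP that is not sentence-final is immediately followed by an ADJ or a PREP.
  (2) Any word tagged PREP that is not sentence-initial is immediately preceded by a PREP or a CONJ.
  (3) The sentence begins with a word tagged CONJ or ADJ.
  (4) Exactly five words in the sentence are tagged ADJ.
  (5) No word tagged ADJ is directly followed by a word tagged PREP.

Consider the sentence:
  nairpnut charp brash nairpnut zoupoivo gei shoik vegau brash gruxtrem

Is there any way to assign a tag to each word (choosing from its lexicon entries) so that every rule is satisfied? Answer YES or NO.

YES

Candidates per position — 1:nairpnut {CONJ,ADJ}; 2:charp {CONJ,PREP}; 3:brash {CONJ,ADJ}; 4:nairpnut {CONJ,ADJ}; 5:zoupoivo {PREP}; 6:gei {PREP}; 7:shoik {CONJ,ADJ}; 8:vegau {ADJ}; 9:brash {CONJ,ADJ}; 10:gruxtrem {ADJ,CONJ}.
One satisfying assignment: ADJ CONJ CONJ CONJ PREP PREP ADJ ADJ ADJ ADJ.
Rule-by-rule: rule 1 satisfied; rule 2 satisfied; rule 3 satisfied; rule 4 satisfied; rule 5 satisfied.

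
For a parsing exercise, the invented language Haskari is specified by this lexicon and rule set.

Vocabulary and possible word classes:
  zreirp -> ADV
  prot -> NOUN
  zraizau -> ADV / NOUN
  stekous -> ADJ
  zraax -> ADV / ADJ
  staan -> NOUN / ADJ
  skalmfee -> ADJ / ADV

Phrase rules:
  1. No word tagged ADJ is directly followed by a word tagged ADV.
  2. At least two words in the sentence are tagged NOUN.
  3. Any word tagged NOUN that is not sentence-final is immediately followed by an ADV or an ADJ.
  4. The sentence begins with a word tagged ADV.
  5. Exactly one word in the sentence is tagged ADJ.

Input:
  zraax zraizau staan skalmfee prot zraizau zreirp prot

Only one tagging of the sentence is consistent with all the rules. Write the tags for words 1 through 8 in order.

Candidates per position — 1:zraax {ADV,ADJ}; 2:zraizau {ADV,NOUN}; 3:staan {NOUN,ADJ}; 4:skalmfee {ADJ,ADV}; 5:prot {NOUN}; 6:zraizau {ADV,NOUN}; 7:zreirp {ADV}; 8:prot {NOUN}.
Position 1: ADJ is ruled out by rule 4; that leaves ADV.
Position 6: NOUN is ruled out by rule 3; that leaves ADV.
The remaining ambiguous positions (2, 3, 4) are resolved jointly — only one combination satisfies every rule.
So the tagging must be: ADV ADV NOUN ADJ NOUN ADV ADV NOUN.
Rule-by-rule: rule 1 holds; rule 2 holds; rule 3 holds; rule 4 holds; rule 5 holds.

ADV ADV NOUN ADJ NOUN ADV ADV NOUN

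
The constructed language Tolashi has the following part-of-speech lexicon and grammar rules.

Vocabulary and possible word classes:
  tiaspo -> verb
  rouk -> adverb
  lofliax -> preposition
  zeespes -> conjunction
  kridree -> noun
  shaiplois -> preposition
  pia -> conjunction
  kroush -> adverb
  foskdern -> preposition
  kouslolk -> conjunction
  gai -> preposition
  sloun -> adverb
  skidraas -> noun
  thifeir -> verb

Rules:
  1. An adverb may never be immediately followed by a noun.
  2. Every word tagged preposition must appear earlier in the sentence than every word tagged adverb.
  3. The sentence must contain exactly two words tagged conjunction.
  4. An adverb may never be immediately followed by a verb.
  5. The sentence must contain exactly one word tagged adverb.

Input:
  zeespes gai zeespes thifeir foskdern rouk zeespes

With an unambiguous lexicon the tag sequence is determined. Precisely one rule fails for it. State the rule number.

3

Fixed tagging: conjunction preposition conjunction verb preposition adverb conjunction.
Checking each rule: R1 pass, R2 pass, R3 fail, R4 pass, R5 pass.
Only rule 3 fails.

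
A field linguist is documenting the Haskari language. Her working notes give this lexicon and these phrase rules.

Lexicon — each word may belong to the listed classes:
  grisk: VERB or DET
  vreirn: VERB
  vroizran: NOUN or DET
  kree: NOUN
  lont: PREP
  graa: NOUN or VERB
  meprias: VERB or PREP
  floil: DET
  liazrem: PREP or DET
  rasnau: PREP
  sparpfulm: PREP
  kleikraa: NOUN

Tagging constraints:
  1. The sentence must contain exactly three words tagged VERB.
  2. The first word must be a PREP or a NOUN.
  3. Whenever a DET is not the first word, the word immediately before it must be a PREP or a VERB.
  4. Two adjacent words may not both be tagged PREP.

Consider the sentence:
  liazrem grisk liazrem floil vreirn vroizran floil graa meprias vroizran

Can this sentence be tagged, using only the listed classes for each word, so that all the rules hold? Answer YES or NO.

Candidates per position — 1:liazrem {PREP,DET}; 2:grisk {VERB,DET}; 3:liazrem {PREP,DET}; 4:floil {DET}; 5:vreirn {VERB}; 6:vroizran {NOUN,DET}; 7:floil {DET}; 8:graa {NOUN,VERB}; 9:meprias {VERB,PREP}; 10:vroizran {NOUN,DET}.
Rule 3 cannot be satisfied by any choice of tags from the lexicon.
So there is no consistent tagging.

NO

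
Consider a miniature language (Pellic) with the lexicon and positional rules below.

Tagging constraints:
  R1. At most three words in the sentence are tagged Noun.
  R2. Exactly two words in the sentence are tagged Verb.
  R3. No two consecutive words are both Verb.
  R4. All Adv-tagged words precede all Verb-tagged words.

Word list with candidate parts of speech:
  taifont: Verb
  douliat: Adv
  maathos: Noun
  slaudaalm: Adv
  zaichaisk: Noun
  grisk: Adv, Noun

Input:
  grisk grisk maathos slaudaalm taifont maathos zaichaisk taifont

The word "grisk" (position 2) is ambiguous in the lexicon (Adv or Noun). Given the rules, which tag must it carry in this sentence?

Adv

Candidates per position — 1:grisk {Adv,Noun}; 2:grisk {Adv,Noun}; 3:maathos {Noun}; 4:slaudaalm {Adv}; 5:taifont {Verb}; 6:maathos {Noun}; 7:zaichaisk {Noun}; 8:taifont {Verb}.
Position 1: Noun is ruled out by rule 1; that leaves Adv.
Position 2: Noun is ruled out by rule 1; that leaves Adv.
That leaves exactly one tagging: Adv Adv Noun Adv Verb Noun Noun Verb.
Check: rule 1 ok; rule 2 ok; rule 3 ok; rule 4 ok.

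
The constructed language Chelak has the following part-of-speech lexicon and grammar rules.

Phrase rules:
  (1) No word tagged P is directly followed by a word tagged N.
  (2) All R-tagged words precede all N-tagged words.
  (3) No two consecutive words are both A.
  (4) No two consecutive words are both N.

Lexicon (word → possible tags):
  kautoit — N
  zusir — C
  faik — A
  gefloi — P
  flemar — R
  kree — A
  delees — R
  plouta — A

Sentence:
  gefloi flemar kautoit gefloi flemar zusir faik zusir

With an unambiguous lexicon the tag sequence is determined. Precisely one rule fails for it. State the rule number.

Fixed tagging: P R N P R C A C.
Applying the rules: R1 holds, R2 violated, R3 holds, R4 holds.
Only rule 2 fails.

2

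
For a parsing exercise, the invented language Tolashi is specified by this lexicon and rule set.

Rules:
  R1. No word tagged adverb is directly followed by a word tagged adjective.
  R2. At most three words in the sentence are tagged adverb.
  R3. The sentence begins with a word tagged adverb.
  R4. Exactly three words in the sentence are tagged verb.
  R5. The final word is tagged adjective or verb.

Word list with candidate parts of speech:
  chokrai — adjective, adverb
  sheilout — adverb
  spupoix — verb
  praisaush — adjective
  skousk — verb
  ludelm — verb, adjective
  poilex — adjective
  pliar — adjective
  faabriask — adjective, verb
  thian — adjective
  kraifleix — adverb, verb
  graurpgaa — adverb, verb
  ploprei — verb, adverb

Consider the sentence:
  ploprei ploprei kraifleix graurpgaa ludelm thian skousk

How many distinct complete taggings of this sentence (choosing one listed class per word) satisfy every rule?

5

Candidates per position — 1:ploprei {verb,adverb}; 2:ploprei {verb,adverb}; 3:kraifleix {adverb,verb}; 4:graurpgaa {adverb,verb}; 5:ludelm {verb,adjective}; 6:thian {adjective}; 7:skousk {verb}.
There are 32 candidate sequences in total.
The sequences that satisfy every rule: adverb verb adverb adverb verb adjective verb; adverb verb adverb verb adjective adjective verb; adverb adverb adverb verb verb adjective verb; adverb adverb verb adverb verb adjective verb; adverb adverb verb verb adjective adjective verb.
Count = 5.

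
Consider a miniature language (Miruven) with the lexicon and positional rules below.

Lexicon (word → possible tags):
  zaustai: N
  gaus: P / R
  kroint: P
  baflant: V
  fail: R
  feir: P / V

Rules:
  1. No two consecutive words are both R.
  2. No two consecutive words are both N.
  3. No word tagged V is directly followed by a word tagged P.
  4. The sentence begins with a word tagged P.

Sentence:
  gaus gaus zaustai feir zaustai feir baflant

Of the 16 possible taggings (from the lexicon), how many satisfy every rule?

8

Candidates per position — 1:gaus {P,R}; 2:gaus {P,R}; 3:zaustai {N}; 4:feir {P,V}; 5:zaustai {N}; 6:feir {P,V}; 7:baflant {V}.
There are 16 candidate sequences in total.
Checking each against the rules leaves 8 sequences.
Count = 8.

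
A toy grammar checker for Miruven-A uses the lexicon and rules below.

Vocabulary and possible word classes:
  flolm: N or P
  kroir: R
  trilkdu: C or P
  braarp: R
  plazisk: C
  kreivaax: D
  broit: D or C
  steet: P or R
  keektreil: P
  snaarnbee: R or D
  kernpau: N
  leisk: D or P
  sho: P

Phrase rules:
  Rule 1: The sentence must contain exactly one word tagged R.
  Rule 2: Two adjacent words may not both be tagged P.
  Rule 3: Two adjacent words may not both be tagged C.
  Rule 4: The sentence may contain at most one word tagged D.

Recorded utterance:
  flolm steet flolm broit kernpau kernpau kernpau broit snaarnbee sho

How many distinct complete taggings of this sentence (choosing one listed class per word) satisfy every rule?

7

Candidates per position — 1:flolm {N,P}; 2:steet {P,R}; 3:flolm {N,P}; 4:broit {D,C}; 5:kernpau {N}; 6:kernpau {N}; 7:kernpau {N}; 8:broit {D,C}; 9:snaarnbee {R,D}; 10:sho {P}.
There are 64 candidate sequences in total.
Checking each against the rules leaves 7 sequences.
Count = 7.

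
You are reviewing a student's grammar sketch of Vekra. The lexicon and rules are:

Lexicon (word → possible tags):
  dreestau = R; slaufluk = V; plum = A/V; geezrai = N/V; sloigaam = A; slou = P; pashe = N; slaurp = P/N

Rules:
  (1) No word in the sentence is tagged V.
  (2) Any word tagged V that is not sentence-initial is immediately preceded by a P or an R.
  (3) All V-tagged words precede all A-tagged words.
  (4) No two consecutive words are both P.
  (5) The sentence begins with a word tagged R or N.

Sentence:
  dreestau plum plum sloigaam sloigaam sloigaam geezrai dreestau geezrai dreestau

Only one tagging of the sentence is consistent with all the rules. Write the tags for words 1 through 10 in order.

Candidates per position — 1:dreestau {R}; 2:plum {A,V}; 3:plum {A,V}; 4:sloigaam {A}; 5:sloigaam {A}; 6:sloigaam {A}; 7:geezrai {N,V}; 8:dreestau {R}; 9:geezrai {N,V}; 10:dreestau {R}.
Word 2 cannot be V — rule 1 would then fail for every completion. It is A.
Word 3 cannot be V — rule 1 would then fail for every completion. It is A.
Word 7 cannot be V — rule 1 would then fail for every completion. It is N.
Word 9 cannot be V — rule 1 would then fail for every completion. It is N.
That leaves exactly one tagging: R A A A A A N R N R.
Checking: rule 1 ok; rule 2 ok; rule 3 ok; rule 4 ok; rule 5 ok.

R A A A A A N R N R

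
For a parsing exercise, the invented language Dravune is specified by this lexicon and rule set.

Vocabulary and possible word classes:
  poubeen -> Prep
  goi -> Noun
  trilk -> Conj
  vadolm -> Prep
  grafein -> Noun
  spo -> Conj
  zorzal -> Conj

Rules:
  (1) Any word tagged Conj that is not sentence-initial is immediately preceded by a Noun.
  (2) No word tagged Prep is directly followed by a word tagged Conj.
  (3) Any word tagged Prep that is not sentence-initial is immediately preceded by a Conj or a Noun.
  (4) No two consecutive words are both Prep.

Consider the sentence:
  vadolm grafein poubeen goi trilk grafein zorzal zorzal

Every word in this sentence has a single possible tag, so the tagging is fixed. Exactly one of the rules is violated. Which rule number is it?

Fixed tagging: Prep Noun Prep Noun Conj Noun Conj Conj.
Applying the rules: R1 ✗, R2 ✓, R3 ✓, R4 ✓.
Only rule 1 fails.

1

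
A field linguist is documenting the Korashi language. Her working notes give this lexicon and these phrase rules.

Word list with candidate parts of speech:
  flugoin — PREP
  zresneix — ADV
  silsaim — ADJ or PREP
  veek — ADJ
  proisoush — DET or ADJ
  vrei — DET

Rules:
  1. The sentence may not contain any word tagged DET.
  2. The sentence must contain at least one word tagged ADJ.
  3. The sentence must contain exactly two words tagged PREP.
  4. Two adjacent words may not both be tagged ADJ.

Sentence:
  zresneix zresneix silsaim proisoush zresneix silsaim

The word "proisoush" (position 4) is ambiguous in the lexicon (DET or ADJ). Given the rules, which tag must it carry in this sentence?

Candidates per position — 1:zresneix {ADV}; 2:zresneix {ADV}; 3:silsaim {ADJ,PREP}; 4:proisoush {DET,ADJ}; 5:zresneix {ADV}; 6:silsaim {ADJ,PREP}.
Word 3 cannot be ADJ — rule 3 would then fail for every completion. It is PREP.
Word 4 cannot be DET — rule 1 would then fail for every completion. It is ADJ.
Word 6 cannot be ADJ — rule 3 would then fail for every completion. It is PREP.
So the tagging must be: ADV ADV PREP ADJ ADV PREP.
Verifying each rule — rule 1 satisfied; rule 2 satisfied; rule 3 satisfied; rule 4 satisfied.

ADJ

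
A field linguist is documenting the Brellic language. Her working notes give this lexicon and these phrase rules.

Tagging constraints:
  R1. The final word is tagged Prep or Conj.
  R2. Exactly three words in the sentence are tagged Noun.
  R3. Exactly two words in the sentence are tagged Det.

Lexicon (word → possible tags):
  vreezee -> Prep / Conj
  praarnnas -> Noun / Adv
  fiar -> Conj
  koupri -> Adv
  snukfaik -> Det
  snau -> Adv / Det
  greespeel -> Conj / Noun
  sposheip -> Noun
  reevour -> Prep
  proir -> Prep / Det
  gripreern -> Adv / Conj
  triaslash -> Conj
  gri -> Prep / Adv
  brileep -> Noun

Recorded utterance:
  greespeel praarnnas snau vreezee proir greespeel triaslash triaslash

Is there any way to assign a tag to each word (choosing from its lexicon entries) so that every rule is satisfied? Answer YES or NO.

YES

Candidates per position — 1:greespeel {Conj,Noun}; 2:praarnnas {Noun,Adv}; 3:snau {Adv,Det}; 4:vreezee {Prep,Conj}; 5:proir {Prep,Det}; 6:greespeel {Conj,Noun}; 7:triaslash {Conj}; 8:triaslash {Conj}.
One satisfying assignment: Noun Noun Det Prep Det Noun Conj Conj.
Rule-by-rule: rule 1 satisfied; rule 2 satisfied; rule 3 satisfied.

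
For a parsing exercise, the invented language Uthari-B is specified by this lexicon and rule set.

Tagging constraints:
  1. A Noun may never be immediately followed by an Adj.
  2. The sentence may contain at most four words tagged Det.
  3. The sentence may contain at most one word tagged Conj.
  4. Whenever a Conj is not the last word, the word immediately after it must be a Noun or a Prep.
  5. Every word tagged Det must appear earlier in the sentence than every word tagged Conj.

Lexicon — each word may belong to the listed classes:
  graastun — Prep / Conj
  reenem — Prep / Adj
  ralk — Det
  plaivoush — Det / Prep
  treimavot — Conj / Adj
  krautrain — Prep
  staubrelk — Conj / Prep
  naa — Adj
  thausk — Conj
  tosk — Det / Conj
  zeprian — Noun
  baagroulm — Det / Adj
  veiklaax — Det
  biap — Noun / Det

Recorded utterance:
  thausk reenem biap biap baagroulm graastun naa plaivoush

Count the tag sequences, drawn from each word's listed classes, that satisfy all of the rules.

Candidates per position — 1:thausk {Conj}; 2:reenem {Prep,Adj}; 3:biap {Noun,Det}; 4:biap {Noun,Det}; 5:baagroulm {Det,Adj}; 6:graastun {Prep,Conj}; 7:naa {Adj}; 8:plaivoush {Det,Prep}.
There are 64 candidate sequences in total.
Every candidate sequence violates at least one rule; no consistent tagging exists.
Count = 0.

0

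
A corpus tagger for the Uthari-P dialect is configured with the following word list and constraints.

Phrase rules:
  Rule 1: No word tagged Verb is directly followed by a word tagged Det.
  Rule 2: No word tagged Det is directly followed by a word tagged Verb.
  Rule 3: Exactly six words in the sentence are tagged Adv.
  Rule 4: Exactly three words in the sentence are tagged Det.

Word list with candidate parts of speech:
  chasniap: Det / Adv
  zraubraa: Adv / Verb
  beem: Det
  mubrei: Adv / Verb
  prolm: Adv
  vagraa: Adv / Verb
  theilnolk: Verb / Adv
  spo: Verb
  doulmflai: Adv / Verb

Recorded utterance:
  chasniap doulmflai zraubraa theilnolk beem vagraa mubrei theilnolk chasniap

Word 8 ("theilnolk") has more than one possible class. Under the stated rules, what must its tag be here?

Candidates per position — 1:chasniap {Det,Adv}; 2:doulmflai {Adv,Verb}; 3:zraubraa {Adv,Verb}; 4:theilnolk {Verb,Adv}; 5:beem {Det}; 6:vagraa {Adv,Verb}; 7:mubrei {Adv,Verb}; 8:theilnolk {Verb,Adv}; 9:chasniap {Det,Adv}.
If word 1 were Adv, no tagging could satisfy rule 4; so word 1 is Det.
If word 2 were Verb, no tagging could satisfy rule 2; so word 2 is Adv.
If word 4 were Verb, no tagging could satisfy rule 1; so word 4 is Adv.
If word 6 were Verb, no tagging could satisfy rule 2; so word 6 is Adv.
If word 9 were Adv, no tagging could satisfy rule 4; so word 9 is Det.
If word 3 were Verb, no tagging could satisfy rule 3; so word 3 is Adv.
If word 7 were Verb, no tagging could satisfy rule 3; so word 7 is Adv.
If word 8 were Verb, no tagging could satisfy rule 1; so word 8 is Adv.
That leaves exactly one tagging: Det Adv Adv Adv Det Adv Adv Adv Det.
Rule-by-rule: rule 1 ✓; rule 2 ✓; rule 3 ✓; rule 4 ✓.

Adv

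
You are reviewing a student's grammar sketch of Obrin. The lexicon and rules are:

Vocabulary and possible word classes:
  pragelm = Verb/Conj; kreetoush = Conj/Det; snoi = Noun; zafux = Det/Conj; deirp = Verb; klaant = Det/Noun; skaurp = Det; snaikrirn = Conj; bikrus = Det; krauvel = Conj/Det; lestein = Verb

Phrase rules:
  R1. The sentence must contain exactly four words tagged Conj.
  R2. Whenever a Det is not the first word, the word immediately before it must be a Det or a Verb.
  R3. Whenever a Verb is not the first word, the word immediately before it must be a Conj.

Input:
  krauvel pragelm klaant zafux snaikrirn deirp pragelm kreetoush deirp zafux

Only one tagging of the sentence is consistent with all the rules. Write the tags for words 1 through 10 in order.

Conj Verb Det Det Conj Verb Conj Conj Verb Det

Candidates per position — 1:krauvel {Conj,Det}; 2:pragelm {Verb,Conj}; 3:klaant {Det,Noun}; 4:zafux {Det,Conj}; 5:snaikrirn {Conj}; 6:deirp {Verb}; 7:pragelm {Verb,Conj}; 8:kreetoush {Conj,Det}; 9:deirp {Verb}; 10:zafux {Det,Conj}.
Word 7 cannot be Verb — rule 3 would then fail for every completion. It is Conj.
Word 8 cannot be Det — rule 2 would then fail for every completion. It is Conj.
The remaining ambiguous positions (1, 2, 3, 4, 10) are resolved jointly — only one combination satisfies every rule.
That leaves exactly one tagging: Conj Verb Det Det Conj Verb Conj Conj Verb Det.
Rule-by-rule: rule 1 ok; rule 2 ok; rule 3 ok.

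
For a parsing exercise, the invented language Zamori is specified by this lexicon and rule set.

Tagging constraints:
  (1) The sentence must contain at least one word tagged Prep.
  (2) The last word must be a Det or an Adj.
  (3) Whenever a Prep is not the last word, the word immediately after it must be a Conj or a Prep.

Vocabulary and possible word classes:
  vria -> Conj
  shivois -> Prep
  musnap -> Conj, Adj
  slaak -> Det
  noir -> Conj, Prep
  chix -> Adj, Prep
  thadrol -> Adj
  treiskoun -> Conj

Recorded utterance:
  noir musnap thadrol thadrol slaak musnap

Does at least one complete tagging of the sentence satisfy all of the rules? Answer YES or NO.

Candidates per position — 1:noir {Conj,Prep}; 2:musnap {Conj,Adj}; 3:thadrol {Adj}; 4:thadrol {Adj}; 5:slaak {Det}; 6:musnap {Conj,Adj}.
One satisfying assignment: Prep Conj Adj Adj Det Adj.
Checking: rule 1 ✓; rule 2 ✓; rule 3 ✓.

YES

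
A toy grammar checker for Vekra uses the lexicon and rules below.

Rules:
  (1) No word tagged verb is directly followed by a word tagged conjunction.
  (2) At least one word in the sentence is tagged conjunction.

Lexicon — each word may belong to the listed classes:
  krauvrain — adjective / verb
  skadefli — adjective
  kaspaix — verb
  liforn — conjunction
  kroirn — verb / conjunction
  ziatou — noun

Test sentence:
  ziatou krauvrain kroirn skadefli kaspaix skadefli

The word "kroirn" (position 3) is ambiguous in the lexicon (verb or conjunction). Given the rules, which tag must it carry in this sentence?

Candidates per position — 1:ziatou {noun}; 2:krauvrain {adjective,verb}; 3:kroirn {verb,conjunction}; 4:skadefli {adjective}; 5:kaspaix {verb}; 6:skadefli {adjective}.
At position 3, choosing verb makes rule 2 impossible to satisfy; hence conjunction.
At position 2, choosing verb makes rule 1 impossible to satisfy; hence adjective.
The only consistent sequence is: noun adjective conjunction adjective verb adjective.
Checking: rule 1 ok; rule 2 ok.

conjunction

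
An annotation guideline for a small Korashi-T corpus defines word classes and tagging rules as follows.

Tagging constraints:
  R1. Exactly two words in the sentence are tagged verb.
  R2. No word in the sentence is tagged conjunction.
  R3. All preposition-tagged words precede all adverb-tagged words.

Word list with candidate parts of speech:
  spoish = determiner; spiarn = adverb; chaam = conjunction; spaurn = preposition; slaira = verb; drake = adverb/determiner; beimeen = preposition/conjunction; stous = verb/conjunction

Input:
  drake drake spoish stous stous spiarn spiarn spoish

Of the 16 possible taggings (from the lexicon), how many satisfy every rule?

Candidates per position — 1:drake {adverb,determiner}; 2:drake {adverb,determiner}; 3:spoish {determiner}; 4:stous {verb,conjunction}; 5:stous {verb,conjunction}; 6:spiarn {adverb}; 7:spiarn {adverb}; 8:spoish {determiner}.
There are 16 candidate sequences in total.
The sequences that satisfy every rule: adverb adverb determiner verb verb adverb adverb determiner; adverb determiner determiner verb verb adverb adverb determiner; determiner adverb determiner verb verb adverb adverb determiner; determiner determiner determiner verb verb adverb adverb determiner.
Count = 4.

4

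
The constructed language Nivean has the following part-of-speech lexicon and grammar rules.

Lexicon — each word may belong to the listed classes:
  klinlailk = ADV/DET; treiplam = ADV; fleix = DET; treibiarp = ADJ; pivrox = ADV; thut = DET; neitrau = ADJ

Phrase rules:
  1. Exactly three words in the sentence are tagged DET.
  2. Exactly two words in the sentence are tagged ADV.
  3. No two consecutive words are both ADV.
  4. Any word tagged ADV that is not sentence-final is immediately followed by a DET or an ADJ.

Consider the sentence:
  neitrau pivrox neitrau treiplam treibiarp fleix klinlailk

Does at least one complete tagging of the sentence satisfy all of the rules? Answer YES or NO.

Candidates per position — 1:neitrau {ADJ}; 2:pivrox {ADV}; 3:neitrau {ADJ}; 4:treiplam {ADV}; 5:treibiarp {ADJ}; 6:fleix {DET}; 7:klinlailk {ADV,DET}.
Rule 1 cannot be satisfied by any choice of tags from the lexicon.
So there is no consistent tagging.

NO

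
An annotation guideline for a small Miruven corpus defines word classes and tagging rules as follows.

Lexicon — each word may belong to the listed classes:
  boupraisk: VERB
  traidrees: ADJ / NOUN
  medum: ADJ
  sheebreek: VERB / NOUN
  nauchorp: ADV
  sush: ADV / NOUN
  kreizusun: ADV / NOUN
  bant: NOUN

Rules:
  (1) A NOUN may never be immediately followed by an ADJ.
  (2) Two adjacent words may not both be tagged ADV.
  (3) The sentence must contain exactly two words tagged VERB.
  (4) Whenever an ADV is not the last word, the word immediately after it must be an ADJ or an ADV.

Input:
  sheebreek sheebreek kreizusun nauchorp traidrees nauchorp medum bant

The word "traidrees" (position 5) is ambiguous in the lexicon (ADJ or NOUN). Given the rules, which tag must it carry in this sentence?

Candidates per position — 1:sheebreek {VERB,NOUN}; 2:sheebreek {VERB,NOUN}; 3:kreizusun {ADV,NOUN}; 4:nauchorp {ADV}; 5:traidrees {ADJ,NOUN}; 6:nauchorp {ADV}; 7:medum {ADJ}; 8:bant {NOUN}.
Position 1: NOUN is ruled out by rule 3; that leaves VERB.
Position 2: NOUN is ruled out by rule 3; that leaves VERB.
Position 3: ADV is ruled out by rule 2; that leaves NOUN.
Position 5: NOUN is ruled out by rule 4; that leaves ADJ.
So the tagging must be: VERB VERB NOUN ADV ADJ ADV ADJ NOUN.
Check: rule 1 holds; rule 2 holds; rule 3 holds; rule 4 holds.

ADJ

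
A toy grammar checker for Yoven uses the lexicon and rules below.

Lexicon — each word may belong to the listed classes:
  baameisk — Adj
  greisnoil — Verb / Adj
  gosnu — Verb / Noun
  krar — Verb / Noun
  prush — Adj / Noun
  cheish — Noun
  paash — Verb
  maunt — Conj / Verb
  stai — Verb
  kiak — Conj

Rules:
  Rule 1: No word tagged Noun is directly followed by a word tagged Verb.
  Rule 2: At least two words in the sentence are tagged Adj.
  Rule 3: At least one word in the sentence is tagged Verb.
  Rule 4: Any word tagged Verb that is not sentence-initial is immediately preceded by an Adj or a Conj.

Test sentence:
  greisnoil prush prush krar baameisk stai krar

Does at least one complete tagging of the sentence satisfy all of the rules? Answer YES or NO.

Candidates per position — 1:greisnoil {Verb,Adj}; 2:prush {Adj,Noun}; 3:prush {Adj,Noun}; 4:krar {Verb,Noun}; 5:baameisk {Adj}; 6:stai {Verb}; 7:krar {Verb,Noun}.
One satisfying assignment: Adj Noun Adj Verb Adj Verb Noun.
Rule-by-rule: rule 1 ok; rule 2 ok; rule 3 ok; rule 4 ok.

YES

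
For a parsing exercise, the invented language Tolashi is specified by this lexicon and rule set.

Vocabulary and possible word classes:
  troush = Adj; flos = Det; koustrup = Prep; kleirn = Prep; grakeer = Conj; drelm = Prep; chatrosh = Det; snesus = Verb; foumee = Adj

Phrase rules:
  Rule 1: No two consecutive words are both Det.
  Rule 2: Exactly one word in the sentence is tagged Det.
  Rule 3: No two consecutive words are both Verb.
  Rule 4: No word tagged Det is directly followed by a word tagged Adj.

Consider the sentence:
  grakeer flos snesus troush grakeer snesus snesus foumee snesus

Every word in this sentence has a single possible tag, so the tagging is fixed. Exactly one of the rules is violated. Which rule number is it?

Fixed tagging: Conj Det Verb Adj Conj Verb Verb Adj Verb.
Applying the rules: R1 holds, R2 holds, R3 violated, R4 holds.
Only rule 3 fails.

3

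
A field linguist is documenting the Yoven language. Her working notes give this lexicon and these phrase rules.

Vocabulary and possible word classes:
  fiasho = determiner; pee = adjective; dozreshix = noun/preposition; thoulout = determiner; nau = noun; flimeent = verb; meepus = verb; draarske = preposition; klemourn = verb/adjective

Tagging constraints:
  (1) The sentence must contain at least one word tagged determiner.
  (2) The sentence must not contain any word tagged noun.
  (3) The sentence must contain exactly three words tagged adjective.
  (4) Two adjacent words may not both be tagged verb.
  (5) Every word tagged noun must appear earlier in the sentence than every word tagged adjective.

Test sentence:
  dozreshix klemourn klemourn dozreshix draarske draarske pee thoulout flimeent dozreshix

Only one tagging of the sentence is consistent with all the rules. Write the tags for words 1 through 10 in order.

Candidates per position — 1:dozreshix {noun,preposition}; 2:klemourn {verb,adjective}; 3:klemourn {verb,adjective}; 4:dozreshix {noun,preposition}; 5:draarske {preposition}; 6:draarske {preposition}; 7:pee {adjective}; 8:thoulout {determiner}; 9:flimeent {verb}; 10:dozreshix {noun,preposition}.
At position 1, choosing noun makes rule 2 impossible to satisfy; hence preposition.
At position 2, choosing verb makes rule 3 impossible to satisfy; hence adjective.
At position 3, choosing verb makes rule 3 impossible to satisfy; hence adjective.
At position 4, choosing noun makes rule 2 impossible to satisfy; hence preposition.
At position 10, choosing noun makes rule 2 impossible to satisfy; hence preposition.
That leaves exactly one tagging: preposition adjective adjective preposition preposition preposition adjective determiner verb preposition.
Verifying each rule — rule 1 satisfied; rule 2 satisfied; rule 3 satisfied; rule 4 satisfied; rule 5 satisfied.

preposition adjective adjective preposition preposition preposition adjective determiner verb preposition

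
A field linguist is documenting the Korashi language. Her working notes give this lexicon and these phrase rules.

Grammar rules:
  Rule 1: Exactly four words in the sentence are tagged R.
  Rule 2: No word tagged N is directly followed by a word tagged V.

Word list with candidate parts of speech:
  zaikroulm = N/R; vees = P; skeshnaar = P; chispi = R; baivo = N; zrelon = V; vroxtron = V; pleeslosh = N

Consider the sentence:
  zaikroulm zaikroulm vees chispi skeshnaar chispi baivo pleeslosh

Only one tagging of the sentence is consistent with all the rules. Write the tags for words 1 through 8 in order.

R R P R P R N N

Candidates per position — 1:zaikroulm {N,R}; 2:zaikroulm {N,R}; 3:vees {P}; 4:chispi {R}; 5:skeshnaar {P}; 6:chispi {R}; 7:baivo {N}; 8:pleeslosh {N}.
If word 1 were N, no tagging could satisfy rule 1; so word 1 is R.
If word 2 were N, no tagging could satisfy rule 1; so word 2 is R.
So the tagging must be: R R P R P R N N.
Checking: rule 1 ✓; rule 2 ✓.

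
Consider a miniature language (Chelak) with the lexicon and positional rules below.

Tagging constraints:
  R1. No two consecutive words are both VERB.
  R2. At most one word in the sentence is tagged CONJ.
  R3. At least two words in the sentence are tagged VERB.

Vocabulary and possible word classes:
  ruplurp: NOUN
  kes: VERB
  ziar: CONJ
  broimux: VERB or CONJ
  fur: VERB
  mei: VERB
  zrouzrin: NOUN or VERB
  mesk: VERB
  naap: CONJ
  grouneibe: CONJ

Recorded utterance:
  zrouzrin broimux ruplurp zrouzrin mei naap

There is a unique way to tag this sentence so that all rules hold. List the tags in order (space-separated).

Candidates per position — 1:zrouzrin {NOUN,VERB}; 2:broimux {VERB,CONJ}; 3:ruplurp {NOUN}; 4:zrouzrin {NOUN,VERB}; 5:mei {VERB}; 6:naap {CONJ}.
Position 2: tagging it CONJ would leave rule 2 unsatisfiable, so it must be VERB.
Position 4: tagging it VERB would leave rule 1 unsatisfiable, so it must be NOUN.
Position 1: tagging it VERB would leave rule 1 unsatisfiable, so it must be NOUN.
So the tagging must be: NOUN VERB NOUN NOUN VERB CONJ.
Rule-by-rule: rule 1 ✓; rule 2 ✓; rule 3 ✓.

NOUN VERB NOUN NOUN VERB CONJ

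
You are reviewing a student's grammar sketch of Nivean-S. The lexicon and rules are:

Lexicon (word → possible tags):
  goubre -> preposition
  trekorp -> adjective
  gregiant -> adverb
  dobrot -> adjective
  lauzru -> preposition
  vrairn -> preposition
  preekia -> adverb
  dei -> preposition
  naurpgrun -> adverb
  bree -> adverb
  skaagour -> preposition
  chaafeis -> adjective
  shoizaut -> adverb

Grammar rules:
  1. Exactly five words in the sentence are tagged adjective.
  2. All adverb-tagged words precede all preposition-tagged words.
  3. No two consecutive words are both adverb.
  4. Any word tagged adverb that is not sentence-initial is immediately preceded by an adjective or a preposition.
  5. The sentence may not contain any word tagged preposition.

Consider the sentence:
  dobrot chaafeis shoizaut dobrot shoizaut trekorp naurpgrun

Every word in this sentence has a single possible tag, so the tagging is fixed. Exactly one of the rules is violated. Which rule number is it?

Fixed tagging: adjective adjective adverb adjective adverb adjective adverb.
Checking each rule: R1 fails, R2 ok, R3 ok, R4 ok, R5 ok.
Only rule 1 fails.

1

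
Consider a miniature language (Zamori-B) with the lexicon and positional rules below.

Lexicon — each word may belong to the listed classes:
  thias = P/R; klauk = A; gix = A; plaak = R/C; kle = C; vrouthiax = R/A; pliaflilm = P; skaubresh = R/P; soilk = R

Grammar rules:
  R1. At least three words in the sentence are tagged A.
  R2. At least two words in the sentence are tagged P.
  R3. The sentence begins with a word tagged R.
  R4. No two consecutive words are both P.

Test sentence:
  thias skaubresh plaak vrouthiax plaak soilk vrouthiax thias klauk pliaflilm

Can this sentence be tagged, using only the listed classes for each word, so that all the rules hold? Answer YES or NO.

Candidates per position — 1:thias {P,R}; 2:skaubresh {R,P}; 3:plaak {R,C}; 4:vrouthiax {R,A}; 5:plaak {R,C}; 6:soilk {R}; 7:vrouthiax {R,A}; 8:thias {P,R}; 9:klauk {A}; 10:pliaflilm {P}.
One satisfying assignment: R R C A R R A P A P.
Verifying each rule — rule 1 ok; rule 2 ok; rule 3 ok; rule 4 ok.

YES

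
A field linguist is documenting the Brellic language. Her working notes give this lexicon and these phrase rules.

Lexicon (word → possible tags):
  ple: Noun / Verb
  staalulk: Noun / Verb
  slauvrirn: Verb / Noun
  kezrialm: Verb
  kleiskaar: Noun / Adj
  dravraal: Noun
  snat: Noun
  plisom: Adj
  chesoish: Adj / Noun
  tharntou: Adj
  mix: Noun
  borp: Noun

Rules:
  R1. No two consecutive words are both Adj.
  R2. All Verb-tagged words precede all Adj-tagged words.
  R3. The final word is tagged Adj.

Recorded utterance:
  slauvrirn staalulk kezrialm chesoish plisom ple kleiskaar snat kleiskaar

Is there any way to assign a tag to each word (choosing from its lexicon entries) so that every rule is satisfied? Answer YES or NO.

Candidates per position — 1:slauvrirn {Verb,Noun}; 2:staalulk {Noun,Verb}; 3:kezrialm {Verb}; 4:chesoish {Adj,Noun}; 5:plisom {Adj}; 6:ple {Noun,Verb}; 7:kleiskaar {Noun,Adj}; 8:snat {Noun}; 9:kleiskaar {Noun,Adj}.
One satisfying assignment: Verb Noun Verb Noun Adj Noun Noun Noun Adj.
Checking: rule 1 ok; rule 2 ok; rule 3 ok.

YES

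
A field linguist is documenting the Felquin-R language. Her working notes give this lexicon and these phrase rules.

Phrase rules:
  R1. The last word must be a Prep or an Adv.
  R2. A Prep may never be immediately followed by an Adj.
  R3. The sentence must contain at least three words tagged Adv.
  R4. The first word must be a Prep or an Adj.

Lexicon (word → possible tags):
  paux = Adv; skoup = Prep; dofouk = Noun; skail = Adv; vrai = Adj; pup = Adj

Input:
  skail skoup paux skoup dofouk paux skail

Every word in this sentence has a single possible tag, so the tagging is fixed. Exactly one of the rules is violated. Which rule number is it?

4

Fixed tagging: Adv Prep Adv Prep Noun Adv Adv.
Applying the rules: R1 pass, R2 pass, R3 pass, R4 fail.
Only rule 4 fails.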